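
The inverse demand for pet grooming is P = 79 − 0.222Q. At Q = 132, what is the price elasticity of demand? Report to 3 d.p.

At Q = 132, P = 79 − 0.222(132) = 49.70.
dP/dQ = −0.222, so dQ/dP = 1/(−0.222) = -4.505.
ε = (dQ/dP)(P/Q) = (-4.505)(49.70/132).

-1.696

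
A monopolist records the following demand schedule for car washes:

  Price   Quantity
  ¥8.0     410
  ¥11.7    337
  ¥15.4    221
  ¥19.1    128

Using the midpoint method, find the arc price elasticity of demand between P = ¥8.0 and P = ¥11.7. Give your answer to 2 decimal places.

At P = 8.0, Q = 410; at P = 11.7, Q = 337.
ΔQ = -73, ΔP = 3.7. Midpoints: P̄ = 9.85, Q̄ = 373.5.
ε = (ΔQ/ΔP)(P̄/Q̄) = (-73/3.7)(9.85/373.5).

-0.52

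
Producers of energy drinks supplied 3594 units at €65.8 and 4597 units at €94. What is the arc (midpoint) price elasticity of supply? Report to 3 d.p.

ΔQ = 4597 − 3594 = 1003; ΔP = 94 − 65.8 = 28.2.
Midpoints: P̄ = 79.90, Q̄ = 4095.5.
ε_s = (ΔQ/ΔP)(P̄/Q̄) = (1003/28.2)(79.90/4095.5).

0.694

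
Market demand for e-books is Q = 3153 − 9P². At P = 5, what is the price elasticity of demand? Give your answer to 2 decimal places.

-0.15

At P = 5, Q = 2928.
dQ/dP = −18P = -90.
ε = (dQ/dP)(P/Q) = (-90)(5/2928).
|ε| < 1, so demand is inelastic at this price.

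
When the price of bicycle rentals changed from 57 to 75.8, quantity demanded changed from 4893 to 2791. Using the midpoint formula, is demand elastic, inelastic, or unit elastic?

Arc ε ≈ -1.932.
|ε| = 1.93 > 1.

elastic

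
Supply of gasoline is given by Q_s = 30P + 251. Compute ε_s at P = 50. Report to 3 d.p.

0.857

At P = 50, Q_s = 1751.
dQ_s/dP = 30.
ε_s = (dQ_s/dP)(P/Q_s) = (30)(50/1751).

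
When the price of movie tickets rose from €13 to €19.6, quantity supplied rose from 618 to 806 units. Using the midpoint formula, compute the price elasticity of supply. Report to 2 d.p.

ΔQ = 806 − 618 = 188; ΔP = 19.6 − 13 = 6.6.
Midpoints: P̄ = 16.30, Q̄ = 712.0.
ε_s = (ΔQ/ΔP)(P̄/Q̄) = (188/6.6)(16.30/712.0).

0.65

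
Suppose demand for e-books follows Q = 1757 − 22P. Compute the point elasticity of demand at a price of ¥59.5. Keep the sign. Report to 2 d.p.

At P = 59.5, Q = 448.
dQ/dP = −22.
ε = (dQ/dP)(P/Q) = (-22)(59.5/448).

-2.92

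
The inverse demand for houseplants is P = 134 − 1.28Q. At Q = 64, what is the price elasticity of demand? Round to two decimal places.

-0.64

At Q = 64, P = 134 − 1.28(64) = 52.08.
dP/dQ = −1.28, so dQ/dP = 1/(−1.28) = -0.781.
ε = (dQ/dP)(P/Q) = (-0.781)(52.08/64).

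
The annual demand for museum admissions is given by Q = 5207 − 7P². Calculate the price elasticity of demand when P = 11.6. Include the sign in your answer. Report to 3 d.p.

At P = 11.6, Q = 4265.080.
dQ/dP = −14P = -162.400.
ε = (dQ/dP)(P/Q) = (-162.400)(11.6/4265.080).

-0.442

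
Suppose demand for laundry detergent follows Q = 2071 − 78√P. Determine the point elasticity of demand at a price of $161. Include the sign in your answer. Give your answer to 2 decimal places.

At P = 161, Q = 1081.291.
dQ/dP = −78/(2√P) = -3.074.
ε = (dQ/dP)(P/Q) = (-3.074)(161/1081.291).

-0.46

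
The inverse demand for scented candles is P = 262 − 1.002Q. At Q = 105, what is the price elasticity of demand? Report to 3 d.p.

-1.490

At Q = 105, P = 262 − 1.002(105) = 156.79.
dP/dQ = −1.002, so dQ/dP = 1/(−1.002) = -0.998.
ε = (dQ/dP)(P/Q) = (-0.998)(156.79/105).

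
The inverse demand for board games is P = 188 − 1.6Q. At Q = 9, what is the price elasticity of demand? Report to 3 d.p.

-12.056

At Q = 9, P = 188 − 1.6(9) = 173.60.
dP/dQ = −1.6, so dQ/dP = 1/(−1.6) = -0.625.
ε = (dQ/dP)(P/Q) = (-0.625)(173.60/9).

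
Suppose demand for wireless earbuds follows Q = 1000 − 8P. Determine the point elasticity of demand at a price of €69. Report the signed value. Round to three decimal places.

At P = 69, Q = 448.
dQ/dP = −8.
ε = (dQ/dP)(P/Q) = (-8)(69/448).

-1.232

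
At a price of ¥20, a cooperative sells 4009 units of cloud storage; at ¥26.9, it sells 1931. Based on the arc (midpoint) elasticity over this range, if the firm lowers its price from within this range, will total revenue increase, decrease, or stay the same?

increase

Arc ε = (-2078/6.9)(23.45/2970.0) ≈ -2.378.
|ε| = 2.38 > 1, so demand is elastic. A price cut therefore raises total revenue.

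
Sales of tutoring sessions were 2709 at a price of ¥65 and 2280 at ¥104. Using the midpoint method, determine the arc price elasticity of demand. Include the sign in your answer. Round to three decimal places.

ΔQ = 2280 − 2709 = -429; ΔP = 104 − 65 = 39.
Midpoints: P̄ = 84.50, Q̄ = 2494.5.
ε = (ΔQ/ΔP)(P̄/Q̄) = (-429/39)(84.50/2494.5).

-0.373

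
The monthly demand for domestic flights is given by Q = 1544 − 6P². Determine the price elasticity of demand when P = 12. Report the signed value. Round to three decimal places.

-2.541

At P = 12, Q = 680.
dQ/dP = −12P = -144.
ε = (dQ/dP)(P/Q) = (-144)(12/680).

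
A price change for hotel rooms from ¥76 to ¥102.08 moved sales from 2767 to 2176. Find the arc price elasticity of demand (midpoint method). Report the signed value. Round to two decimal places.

ΔQ = 2176 − 2767 = -591; ΔP = 102.08 − 76 = 26.08.
Midpoints: P̄ = 89.04, Q̄ = 2471.5.
ε = (ΔQ/ΔP)(P̄/Q̄) = (-591/26.08)(89.04/2471.5).

-0.82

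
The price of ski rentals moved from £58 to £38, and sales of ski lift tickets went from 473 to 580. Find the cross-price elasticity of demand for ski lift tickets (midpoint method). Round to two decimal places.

ΔQ_x = 580 − 473 = 107; ΔP_y = 38 − 58 = -20.
Midpoints: P̄_y = 48.00, Q̄_x = 526.5.
ε_xy = (ΔQ_x/ΔP_y)(P̄_y/Q̄_x) = (107/-20)(48.00/526.5).
ε_xy < 0, so the goods are complements.

-0.49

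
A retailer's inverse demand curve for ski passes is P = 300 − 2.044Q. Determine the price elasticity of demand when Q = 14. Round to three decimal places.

-9.484

At Q = 14, P = 300 − 2.044(14) = 271.38.
dP/dQ = −2.044, so dQ/dP = 1/(−2.044) = -0.489.
ε = (dQ/dP)(P/Q) = (-0.489)(271.38/14).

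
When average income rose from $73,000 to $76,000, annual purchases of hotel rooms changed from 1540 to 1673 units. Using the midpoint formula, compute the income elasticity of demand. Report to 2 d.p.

2.06

ΔQ = 133, ΔI = 3000. Midpoints: Ī = 74,500, Q̄ = 1606.5.
ε_I = (ΔQ/ΔI)(Ī/Q̄) = (133/3000)(74500/1606.5).
ε_I > 0, so the good is normal.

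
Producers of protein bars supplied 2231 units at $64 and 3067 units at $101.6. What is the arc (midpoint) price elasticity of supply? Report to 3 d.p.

ΔQ = 3067 − 2231 = 836; ΔP = 101.6 − 64 = 37.6.
Midpoints: P̄ = 82.80, Q̄ = 2649.0.
ε_s = (ΔQ/ΔP)(P̄/Q̄) = (836/37.6)(82.80/2649.0).

0.695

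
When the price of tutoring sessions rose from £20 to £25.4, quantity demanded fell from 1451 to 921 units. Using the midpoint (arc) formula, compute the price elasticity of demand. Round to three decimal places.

ΔQ = 921 − 1451 = -530; ΔP = 25.4 − 20 = 5.4.
Midpoints: P̄ = 22.70, Q̄ = 1186.0.
ε = (ΔQ/ΔP)(P̄/Q̄) = (-530/5.4)(22.70/1186.0).

-1.879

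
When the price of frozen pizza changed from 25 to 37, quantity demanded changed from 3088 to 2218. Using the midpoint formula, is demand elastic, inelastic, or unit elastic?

Arc ε ≈ -0.847.
|ε| = 0.85 < 1.

inelastic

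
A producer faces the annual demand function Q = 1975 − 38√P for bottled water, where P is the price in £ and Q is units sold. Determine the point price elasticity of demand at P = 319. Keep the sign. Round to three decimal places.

At P = 319, Q = 1296.298.
dQ/dP = −38/(2√P) = -1.064.
ε = (dQ/dP)(P/Q) = (-1.064)(319/1296.298).

-0.262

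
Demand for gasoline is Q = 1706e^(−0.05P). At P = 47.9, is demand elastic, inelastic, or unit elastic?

elastic

Q = 155.541, dQ/dP = -7.777.
ε = (dQ/dP)(P/Q) ≈ -2.395.
|ε| = 2.40 > 1.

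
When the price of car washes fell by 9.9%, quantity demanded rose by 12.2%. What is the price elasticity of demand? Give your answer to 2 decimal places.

ε = %ΔQ / %ΔP = (12.2)/(-9.9) = -1.232.

-1.23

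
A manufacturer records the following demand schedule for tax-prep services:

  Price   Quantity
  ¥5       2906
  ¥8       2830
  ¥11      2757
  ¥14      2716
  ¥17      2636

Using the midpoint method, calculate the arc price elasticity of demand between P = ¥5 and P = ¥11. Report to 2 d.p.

At P = 5, Q = 2906; at P = 11, Q = 2757.
ΔQ = -149, ΔP = 6. Midpoints: P̄ = 8.00, Q̄ = 2831.5.
ε = (ΔQ/ΔP)(P̄/Q̄) = (-149/6)(8.00/2831.5).

-0.07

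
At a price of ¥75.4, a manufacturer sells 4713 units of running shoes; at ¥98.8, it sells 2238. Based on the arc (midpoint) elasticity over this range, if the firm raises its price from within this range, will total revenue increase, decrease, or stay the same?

decrease

Arc ε = (-2475/23.4)(87.10/3475.5) ≈ -2.651.
|ε| = 2.65 > 1, so demand is elastic. A price rise therefore reduces total revenue.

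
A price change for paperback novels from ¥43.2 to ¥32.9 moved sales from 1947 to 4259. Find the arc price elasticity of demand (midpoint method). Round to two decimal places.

-2.75

ΔQ = 4259 − 1947 = 2312; ΔP = 32.9 − 43.2 = -10.3.
Midpoints: P̄ = 38.05, Q̄ = 3103.0.
ε = (ΔQ/ΔP)(P̄/Q̄) = (2312/-10.3)(38.05/3103.0).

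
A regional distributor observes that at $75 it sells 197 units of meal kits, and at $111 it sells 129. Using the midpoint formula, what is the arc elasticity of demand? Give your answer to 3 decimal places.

-1.078

ΔQ = 129 − 197 = -68; ΔP = 111 − 75 = 36.
Midpoints: P̄ = 93.00, Q̄ = 163.0.
ε = (ΔQ/ΔP)(P̄/Q̄) = (-68/36)(93.00/163.0).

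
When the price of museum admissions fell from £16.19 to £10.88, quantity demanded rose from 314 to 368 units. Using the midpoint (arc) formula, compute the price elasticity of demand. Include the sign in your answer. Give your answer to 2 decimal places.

-0.40

ΔQ = 368 − 314 = 54; ΔP = 10.88 − 16.19 = -5.31.
Midpoints: P̄ = 13.54, Q̄ = 341.0.
ε = (ΔQ/ΔP)(P̄/Q̄) = (54/-5.31)(13.54/341.0).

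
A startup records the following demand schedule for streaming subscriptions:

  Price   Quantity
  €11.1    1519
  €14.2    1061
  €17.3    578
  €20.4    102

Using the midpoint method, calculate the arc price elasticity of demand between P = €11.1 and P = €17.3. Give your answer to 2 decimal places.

At P = 11.1, Q = 1519; at P = 17.3, Q = 578.
ΔQ = -941, ΔP = 6.2. Midpoints: P̄ = 14.20, Q̄ = 1048.5.
ε = (ΔQ/ΔP)(P̄/Q̄) = (-941/6.2)(14.20/1048.5).

-2.06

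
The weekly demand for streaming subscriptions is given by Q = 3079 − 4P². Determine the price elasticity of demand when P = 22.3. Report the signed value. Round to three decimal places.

-3.650

At P = 22.3, Q = 1089.840.
dQ/dP = −8P = -178.400.
ε = (dQ/dP)(P/Q) = (-178.400)(22.3/1089.840).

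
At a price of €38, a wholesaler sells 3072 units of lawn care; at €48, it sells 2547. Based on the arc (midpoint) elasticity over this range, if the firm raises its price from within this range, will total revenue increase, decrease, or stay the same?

Arc ε = (-525/10)(43.00/2809.5) ≈ -0.804.
|ε| = 0.80 < 1, so demand is inelastic. A price rise therefore raises total revenue.

increase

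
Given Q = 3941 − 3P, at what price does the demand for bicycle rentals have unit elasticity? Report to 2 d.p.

For linear demand Q = a − bP, ε = −bP/(a − bP). |ε| = 1 when bP = a − bP, i.e. P = a/(2b).
P = 3941/(2·3) = 3941/6 = 656.8333.

656.83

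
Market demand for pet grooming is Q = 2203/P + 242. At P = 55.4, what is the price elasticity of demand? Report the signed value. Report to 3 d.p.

-0.141

At P = 55.4, Q = 281.765.
dQ/dP = −2203/P² = -0.718.
ε = (dQ/dP)(P/Q) = (-0.718)(55.4/281.765).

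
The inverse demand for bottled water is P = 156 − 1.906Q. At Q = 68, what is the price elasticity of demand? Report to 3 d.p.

-0.204

At Q = 68, P = 156 − 1.906(68) = 26.39.
dP/dQ = −1.906, so dQ/dP = 1/(−1.906) = -0.525.
ε = (dQ/dP)(P/Q) = (-0.525)(26.39/68).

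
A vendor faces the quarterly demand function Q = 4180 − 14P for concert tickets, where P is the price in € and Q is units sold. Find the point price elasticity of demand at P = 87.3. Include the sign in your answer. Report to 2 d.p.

At P = 87.3, Q = 2957.800.
dQ/dP = −14.
ε = (dQ/dP)(P/Q) = (-14)(87.3/2957.800).
|ε| < 1, so demand is inelastic at this price.

-0.41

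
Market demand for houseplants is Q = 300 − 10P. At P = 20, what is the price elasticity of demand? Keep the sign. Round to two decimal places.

At P = 20, Q = 100.
dQ/dP = −10.
ε = (dQ/dP)(P/Q) = (-10)(20/100).

-2.00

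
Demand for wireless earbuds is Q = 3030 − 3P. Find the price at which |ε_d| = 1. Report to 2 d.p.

505.00

For linear demand Q = a − bP, ε = −bP/(a − bP). |ε| = 1 when bP = a − bP, i.e. P = a/(2b).
P = 3030/(2·3) = 3030/6 = 505.0000.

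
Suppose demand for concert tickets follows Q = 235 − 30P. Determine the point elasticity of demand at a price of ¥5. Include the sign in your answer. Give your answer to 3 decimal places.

-1.765

At P = 5, Q = 85.
dQ/dP = −30.
ε = (dQ/dP)(P/Q) = (-30)(5/85).
|ε| > 1, so demand is elastic at this price.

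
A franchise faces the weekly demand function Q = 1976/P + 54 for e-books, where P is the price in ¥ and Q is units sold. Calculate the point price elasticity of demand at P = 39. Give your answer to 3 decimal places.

-0.484

At P = 39, Q = 104.667.
dQ/dP = −1976/P² = -1.299.
ε = (dQ/dP)(P/Q) = (-1.299)(39/104.667).
|ε| < 1, so demand is inelastic at this price.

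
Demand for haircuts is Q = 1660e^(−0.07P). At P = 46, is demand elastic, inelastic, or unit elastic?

elastic

Q = 66.325, dQ/dP = -4.643.
ε = (dQ/dP)(P/Q) ≈ -3.220.
|ε| = 3.22 > 1.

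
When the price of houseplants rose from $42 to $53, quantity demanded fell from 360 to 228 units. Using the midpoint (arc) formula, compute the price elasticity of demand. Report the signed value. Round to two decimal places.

-1.94

ΔQ = 228 − 360 = -132; ΔP = 53 − 42 = 11.
Midpoints: P̄ = 47.50, Q̄ = 294.0.
ε = (ΔQ/ΔP)(P̄/Q̄) = (-132/11)(47.50/294.0).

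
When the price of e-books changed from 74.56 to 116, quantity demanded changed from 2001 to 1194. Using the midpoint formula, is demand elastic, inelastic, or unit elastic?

elastic

Arc ε ≈ -1.161.
|ε| = 1.16 > 1.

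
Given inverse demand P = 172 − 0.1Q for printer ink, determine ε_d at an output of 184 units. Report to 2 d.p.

-8.35

At Q = 184, P = 172 − 0.1(184) = 153.60.
dP/dQ = −0.1, so dQ/dP = 1/(−0.1) = -10.000.
ε = (dQ/dP)(P/Q) = (-10.000)(153.60/184).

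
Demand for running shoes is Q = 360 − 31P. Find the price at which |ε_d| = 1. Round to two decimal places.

5.81

For linear demand Q = a − bP, ε = −bP/(a − bP). |ε| = 1 when bP = a − bP, i.e. P = a/(2b).
P = 360/(2·31) = 360/62 = 5.8065.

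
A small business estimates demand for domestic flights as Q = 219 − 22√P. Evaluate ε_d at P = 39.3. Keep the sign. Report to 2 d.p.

-0.85

At P = 39.3, Q = 81.083.
dQ/dP = −22/(2√P) = -1.755.
ε = (dQ/dP)(P/Q) = (-1.755)(39.3/81.083).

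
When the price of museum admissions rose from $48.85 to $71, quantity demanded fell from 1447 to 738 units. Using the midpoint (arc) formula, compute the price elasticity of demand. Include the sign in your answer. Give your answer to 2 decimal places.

ΔQ = 738 − 1447 = -709; ΔP = 71 − 48.85 = 22.15.
Midpoints: P̄ = 59.92, Q̄ = 1092.5.
ε = (ΔQ/ΔP)(P̄/Q̄) = (-709/22.15)(59.92/1092.5).

-1.76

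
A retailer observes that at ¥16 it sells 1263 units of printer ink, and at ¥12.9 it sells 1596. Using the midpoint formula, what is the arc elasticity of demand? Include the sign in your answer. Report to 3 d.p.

-1.086

ΔQ = 1596 − 1263 = 333; ΔP = 12.9 − 16 = -3.1.
Midpoints: P̄ = 14.45, Q̄ = 1429.5.
ε = (ΔQ/ΔP)(P̄/Q̄) = (333/-3.1)(14.45/1429.5).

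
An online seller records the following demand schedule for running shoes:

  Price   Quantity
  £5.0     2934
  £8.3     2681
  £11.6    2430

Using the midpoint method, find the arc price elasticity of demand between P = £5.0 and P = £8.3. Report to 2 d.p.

At P = 5.0, Q = 2934; at P = 8.3, Q = 2681.
ΔQ = -253, ΔP = 3.3. Midpoints: P̄ = 6.65, Q̄ = 2807.5.
ε = (ΔQ/ΔP)(P̄/Q̄) = (-253/3.3)(6.65/2807.5).

-0.18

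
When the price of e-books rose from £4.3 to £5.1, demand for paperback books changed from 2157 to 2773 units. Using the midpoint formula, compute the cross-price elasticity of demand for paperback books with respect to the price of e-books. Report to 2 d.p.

ΔQ_x = 2773 − 2157 = 616; ΔP_y = 5.1 − 4.3 = 0.8.
Midpoints: P̄_y = 4.70, Q̄_x = 2465.0.
ε_xy = (ΔQ_x/ΔP_y)(P̄_y/Q̄_x) = (616/0.8)(4.70/2465.0).

1.47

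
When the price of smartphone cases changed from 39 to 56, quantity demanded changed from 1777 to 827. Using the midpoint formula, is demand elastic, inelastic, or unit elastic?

elastic

Arc ε ≈ -2.039.
|ε| = 2.04 > 1.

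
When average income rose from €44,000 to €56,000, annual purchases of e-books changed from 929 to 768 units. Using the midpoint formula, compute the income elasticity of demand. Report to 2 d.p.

-0.79

ΔQ = -161, ΔI = 12000. Midpoints: Ī = 50,000, Q̄ = 848.5.
ε_I = (ΔQ/ΔI)(Ī/Q̄) = (-161/12000)(50000/848.5).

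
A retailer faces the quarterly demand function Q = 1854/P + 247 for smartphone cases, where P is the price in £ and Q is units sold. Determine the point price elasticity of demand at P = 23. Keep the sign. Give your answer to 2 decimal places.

At P = 23, Q = 327.609.
dQ/dP = −1854/P² = -3.505.
ε = (dQ/dP)(P/Q) = (-3.505)(23/327.609).
|ε| < 1, so demand is inelastic at this price.

-0.25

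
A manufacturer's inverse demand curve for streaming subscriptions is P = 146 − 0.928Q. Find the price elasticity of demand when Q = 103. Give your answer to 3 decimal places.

At Q = 103, P = 146 − 0.928(103) = 50.42.
dP/dQ = −0.928, so dQ/dP = 1/(−0.928) = -1.078.
ε = (dQ/dP)(P/Q) = (-1.078)(50.42/103).

-0.527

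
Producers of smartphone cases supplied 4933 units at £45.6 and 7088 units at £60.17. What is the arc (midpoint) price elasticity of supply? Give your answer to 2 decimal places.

1.30

ΔQ = 7088 − 4933 = 2155; ΔP = 60.17 − 45.6 = 14.57.
Midpoints: P̄ = 52.89, Q̄ = 6010.5.
ε_s = (ΔQ/ΔP)(P̄/Q̄) = (2155/14.57)(52.89/6010.5).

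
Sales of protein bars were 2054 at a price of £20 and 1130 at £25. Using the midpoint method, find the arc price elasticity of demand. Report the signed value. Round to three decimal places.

ΔQ = 1130 − 2054 = -924; ΔP = 25 − 20 = 5.
Midpoints: P̄ = 22.50, Q̄ = 1592.0.
ε = (ΔQ/ΔP)(P̄/Q̄) = (-924/5)(22.50/1592.0).

-2.612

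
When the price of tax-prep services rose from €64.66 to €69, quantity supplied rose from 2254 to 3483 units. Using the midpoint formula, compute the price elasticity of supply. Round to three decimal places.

6.597

ΔQ = 3483 − 2254 = 1229; ΔP = 69 − 64.66 = 4.34.
Midpoints: P̄ = 66.83, Q̄ = 2868.5.
ε_s = (ΔQ/ΔP)(P̄/Q̄) = (1229/4.34)(66.83/2868.5).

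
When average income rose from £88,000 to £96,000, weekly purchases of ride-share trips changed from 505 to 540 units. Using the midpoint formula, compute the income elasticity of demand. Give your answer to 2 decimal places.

0.77

ΔQ = 35, ΔI = 8000. Midpoints: Ī = 92,000, Q̄ = 522.5.
ε_I = (ΔQ/ΔI)(Ī/Q̄) = (35/8000)(92000/522.5).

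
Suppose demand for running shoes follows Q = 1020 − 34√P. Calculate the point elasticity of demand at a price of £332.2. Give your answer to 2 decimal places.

-0.77

At P = 332.2, Q = 400.304.
dQ/dP = −34/(2√P) = -0.933.
ε = (dQ/dP)(P/Q) = (-0.933)(332.2/400.304).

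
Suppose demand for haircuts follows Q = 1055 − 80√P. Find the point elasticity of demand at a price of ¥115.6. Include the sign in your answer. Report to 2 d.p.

-2.21

At P = 115.6, Q = 194.860.
dQ/dP = −80/(2√P) = -3.720.
ε = (dQ/dP)(P/Q) = (-3.720)(115.6/194.860).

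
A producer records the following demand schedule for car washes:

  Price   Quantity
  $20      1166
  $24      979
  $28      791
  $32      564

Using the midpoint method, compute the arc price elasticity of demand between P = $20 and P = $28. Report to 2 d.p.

-1.15

At P = 20, Q = 1166; at P = 28, Q = 791.
ΔQ = -375, ΔP = 8. Midpoints: P̄ = 24.00, Q̄ = 978.5.
ε = (ΔQ/ΔP)(P̄/Q̄) = (-375/8)(24.00/978.5).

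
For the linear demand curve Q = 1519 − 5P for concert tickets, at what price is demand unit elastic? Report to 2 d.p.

For linear demand Q = a − bP, ε = −bP/(a − bP). |ε| = 1 when bP = a − bP, i.e. P = a/(2b).
P = 1519/(2·5) = 1519/10 = 151.9000.

151.90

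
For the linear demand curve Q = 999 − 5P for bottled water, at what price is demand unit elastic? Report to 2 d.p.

99.90

For linear demand Q = a − bP, ε = −bP/(a − bP). |ε| = 1 when bP = a − bP, i.e. P = a/(2b).
P = 999/(2·5) = 999/10 = 99.9000.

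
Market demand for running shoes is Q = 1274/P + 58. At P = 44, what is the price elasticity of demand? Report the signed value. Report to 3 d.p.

-0.333

At P = 44, Q = 86.955.
dQ/dP = −1274/P² = -0.658.
ε = (dQ/dP)(P/Q) = (-0.658)(44/86.955).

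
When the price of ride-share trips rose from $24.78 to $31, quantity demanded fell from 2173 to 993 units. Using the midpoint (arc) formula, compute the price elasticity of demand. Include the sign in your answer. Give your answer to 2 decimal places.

-3.34

ΔQ = 993 − 2173 = -1180; ΔP = 31 − 24.78 = 6.22.
Midpoints: P̄ = 27.89, Q̄ = 1583.0.
ε = (ΔQ/ΔP)(P̄/Q̄) = (-1180/6.22)(27.89/1583.0).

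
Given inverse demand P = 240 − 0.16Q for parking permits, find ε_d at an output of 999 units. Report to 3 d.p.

At Q = 999, P = 240 − 0.16(999) = 80.16.
dP/dQ = −0.16, so dQ/dP = 1/(−0.16) = -6.250.
ε = (dQ/dP)(P/Q) = (-6.250)(80.16/999).

-0.502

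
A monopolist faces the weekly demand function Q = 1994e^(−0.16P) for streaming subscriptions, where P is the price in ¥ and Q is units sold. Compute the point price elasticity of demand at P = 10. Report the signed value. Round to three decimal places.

-1.600

At P = 10, Q = 402.582.
dQ/dP = −0.16·1994e^(−0.16P) = −0.16Q = -64.413.
ε = (dQ/dP)(P/Q) = (-64.413)(10/402.582).
|ε| > 1, so demand is elastic at this price.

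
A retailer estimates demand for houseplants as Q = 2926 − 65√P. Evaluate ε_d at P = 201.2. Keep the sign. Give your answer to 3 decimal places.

At P = 201.2, Q = 2004.008.
dQ/dP = −65/(2√P) = -2.291.
ε = (dQ/dP)(P/Q) = (-2.291)(201.2/2004.008).

-0.230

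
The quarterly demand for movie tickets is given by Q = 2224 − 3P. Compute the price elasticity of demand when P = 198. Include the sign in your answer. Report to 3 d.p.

At P = 198, Q = 1630.
dQ/dP = −3.
ε = (dQ/dP)(P/Q) = (-3)(198/1630).

-0.364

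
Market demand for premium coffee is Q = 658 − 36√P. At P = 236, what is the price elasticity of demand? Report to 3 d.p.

-2.635

At P = 236, Q = 104.958.
dQ/dP = −36/(2√P) = -1.172.
ε = (dQ/dP)(P/Q) = (-1.172)(236/104.958).
|ε| > 1, so demand is elastic at this price.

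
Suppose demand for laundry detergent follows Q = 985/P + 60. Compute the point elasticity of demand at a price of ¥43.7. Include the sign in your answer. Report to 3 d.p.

-0.273

At P = 43.7, Q = 82.540.
dQ/dP = −985/P² = -0.516.
ε = (dQ/dP)(P/Q) = (-0.516)(43.7/82.540).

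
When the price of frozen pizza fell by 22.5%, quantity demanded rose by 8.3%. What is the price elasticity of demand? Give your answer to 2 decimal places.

-0.37

ε = %ΔQ / %ΔP = (8.3)/(-22.5) = -0.369.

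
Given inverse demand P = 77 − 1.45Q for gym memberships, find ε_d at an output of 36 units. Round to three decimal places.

-0.475

At Q = 36, P = 77 − 1.45(36) = 24.80.
dP/dQ = −1.45, so dQ/dP = 1/(−1.45) = -0.690.
ε = (dQ/dP)(P/Q) = (-0.690)(24.80/36).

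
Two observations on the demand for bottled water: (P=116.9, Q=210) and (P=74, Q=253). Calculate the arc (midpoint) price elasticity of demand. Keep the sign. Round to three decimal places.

ΔQ = 253 − 210 = 43; ΔP = 74 − 116.9 = -42.9.
Midpoints: P̄ = 95.45, Q̄ = 231.5.
ε = (ΔQ/ΔP)(P̄/Q̄) = (43/-42.9)(95.45/231.5).

-0.413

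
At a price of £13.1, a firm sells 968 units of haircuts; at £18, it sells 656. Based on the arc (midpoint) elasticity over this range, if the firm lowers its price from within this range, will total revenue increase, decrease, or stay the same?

increase

Arc ε = (-312/4.9)(15.55/812.0) ≈ -1.219.
|ε| = 1.22 > 1, so demand is elastic. A price cut therefore raises total revenue.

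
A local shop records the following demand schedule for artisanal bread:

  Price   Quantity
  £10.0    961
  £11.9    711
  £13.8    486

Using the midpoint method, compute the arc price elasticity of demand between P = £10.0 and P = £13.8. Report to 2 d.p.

At P = 10.0, Q = 961; at P = 13.8, Q = 486.
ΔQ = -475, ΔP = 3.8. Midpoints: P̄ = 11.90, Q̄ = 723.5.
ε = (ΔQ/ΔP)(P̄/Q̄) = (-475/3.8)(11.90/723.5).

-2.06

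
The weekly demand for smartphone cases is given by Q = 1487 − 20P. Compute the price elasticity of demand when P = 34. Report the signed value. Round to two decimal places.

-0.84

At P = 34, Q = 807.
dQ/dP = −20.
ε = (dQ/dP)(P/Q) = (-20)(34/807).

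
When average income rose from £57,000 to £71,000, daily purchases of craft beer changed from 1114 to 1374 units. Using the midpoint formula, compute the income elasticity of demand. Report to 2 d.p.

0.96

ΔQ = 260, ΔI = 14000. Midpoints: Ī = 64,000, Q̄ = 1244.0.
ε_I = (ΔQ/ΔI)(Ī/Q̄) = (260/14000)(64000/1244.0).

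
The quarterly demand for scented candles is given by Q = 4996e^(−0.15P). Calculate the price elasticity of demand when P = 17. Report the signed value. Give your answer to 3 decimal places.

-2.550

At P = 17, Q = 390.096.
dQ/dP = −0.15·4996e^(−0.15P) = −0.15Q = -58.514.
ε = (dQ/dP)(P/Q) = (-58.514)(17/390.096).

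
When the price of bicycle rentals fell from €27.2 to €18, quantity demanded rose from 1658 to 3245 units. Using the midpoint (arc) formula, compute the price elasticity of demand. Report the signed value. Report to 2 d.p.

-1.59

ΔQ = 3245 − 1658 = 1587; ΔP = 18 − 27.2 = -9.2.
Midpoints: P̄ = 22.60, Q̄ = 2451.5.
ε = (ΔQ/ΔP)(P̄/Q̄) = (1587/-9.2)(22.60/2451.5).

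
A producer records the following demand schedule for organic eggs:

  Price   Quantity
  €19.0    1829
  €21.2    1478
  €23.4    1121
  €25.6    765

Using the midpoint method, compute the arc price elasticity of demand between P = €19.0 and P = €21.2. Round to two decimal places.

-1.94

At P = 19.0, Q = 1829; at P = 21.2, Q = 1478.
ΔQ = -351, ΔP = 2.2. Midpoints: P̄ = 20.10, Q̄ = 1653.5.
ε = (ΔQ/ΔP)(P̄/Q̄) = (-351/2.2)(20.10/1653.5).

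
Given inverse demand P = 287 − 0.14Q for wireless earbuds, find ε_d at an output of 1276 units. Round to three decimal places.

-0.607

At Q = 1276, P = 287 − 0.14(1276) = 108.36.
dP/dQ = −0.14, so dQ/dP = 1/(−0.14) = -7.143.
ε = (dQ/dP)(P/Q) = (-7.143)(108.36/1276).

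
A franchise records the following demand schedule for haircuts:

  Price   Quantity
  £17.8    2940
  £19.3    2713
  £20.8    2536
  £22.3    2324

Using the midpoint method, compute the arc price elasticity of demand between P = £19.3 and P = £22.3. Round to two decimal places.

At P = 19.3, Q = 2713; at P = 22.3, Q = 2324.
ΔQ = -389, ΔP = 3.0. Midpoints: P̄ = 20.80, Q̄ = 2518.5.
ε = (ΔQ/ΔP)(P̄/Q̄) = (-389/3.0)(20.80/2518.5).

-1.07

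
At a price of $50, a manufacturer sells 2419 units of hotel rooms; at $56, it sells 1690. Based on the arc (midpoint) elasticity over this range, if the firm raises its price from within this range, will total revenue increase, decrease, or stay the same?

Arc ε = (-729/6)(53.00/2054.5) ≈ -3.134.
|ε| = 3.13 > 1, so demand is elastic. A price rise therefore reduces total revenue.

decrease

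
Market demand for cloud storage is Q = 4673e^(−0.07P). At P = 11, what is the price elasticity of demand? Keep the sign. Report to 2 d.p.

At P = 11, Q = 2163.660.
dQ/dP = −0.07·4673e^(−0.07P) = −0.07Q = -151.456.
ε = (dQ/dP)(P/Q) = (-151.456)(11/2163.660).

-0.77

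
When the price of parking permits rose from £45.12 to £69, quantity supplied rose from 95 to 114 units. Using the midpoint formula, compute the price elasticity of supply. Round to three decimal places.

ΔQ = 114 − 95 = 19; ΔP = 69 − 45.12 = 23.88.
Midpoints: P̄ = 57.06, Q̄ = 104.5.
ε_s = (ΔQ/ΔP)(P̄/Q̄) = (19/23.88)(57.06/104.5).

0.434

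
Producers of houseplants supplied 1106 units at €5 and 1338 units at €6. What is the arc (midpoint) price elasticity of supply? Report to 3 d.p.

1.044

ΔQ = 1338 − 1106 = 232; ΔP = 6 − 5 = 1.
Midpoints: P̄ = 5.50, Q̄ = 1222.0.
ε_s = (ΔQ/ΔP)(P̄/Q̄) = (232/1)(5.50/1222.0).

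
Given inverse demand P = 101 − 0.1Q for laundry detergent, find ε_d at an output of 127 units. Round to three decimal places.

-6.953

At Q = 127, P = 101 − 0.1(127) = 88.30.
dP/dQ = −0.1, so dQ/dP = 1/(−0.1) = -10.000.
ε = (dQ/dP)(P/Q) = (-10.000)(88.30/127).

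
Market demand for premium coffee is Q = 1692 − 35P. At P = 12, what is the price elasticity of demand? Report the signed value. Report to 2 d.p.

At P = 12, Q = 1272.
dQ/dP = −35.
ε = (dQ/dP)(P/Q) = (-35)(12/1272).

-0.33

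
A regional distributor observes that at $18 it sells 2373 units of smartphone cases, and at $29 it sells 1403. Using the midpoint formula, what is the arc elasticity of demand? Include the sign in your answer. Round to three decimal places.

-1.098

ΔQ = 1403 − 2373 = -970; ΔP = 29 − 18 = 11.
Midpoints: P̄ = 23.50, Q̄ = 1888.0.
ε = (ΔQ/ΔP)(P̄/Q̄) = (-970/11)(23.50/1888.0).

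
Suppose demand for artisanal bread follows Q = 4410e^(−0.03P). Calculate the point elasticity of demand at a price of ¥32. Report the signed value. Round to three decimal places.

At P = 32, Q = 1688.558.
dQ/dP = −0.03·4410e^(−0.03P) = −0.03Q = -50.657.
ε = (dQ/dP)(P/Q) = (-50.657)(32/1688.558).
|ε| < 1, so demand is inelastic at this price.

-0.960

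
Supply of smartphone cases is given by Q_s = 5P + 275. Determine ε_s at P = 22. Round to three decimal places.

At P = 22, Q_s = 385.
dQ_s/dP = 5.
ε_s = (dQ_s/dP)(P/Q_s) = (5)(22/385).

0.286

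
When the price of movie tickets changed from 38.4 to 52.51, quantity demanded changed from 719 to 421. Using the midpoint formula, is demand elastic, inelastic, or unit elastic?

elastic

Arc ε ≈ -1.684.
|ε| = 1.68 > 1.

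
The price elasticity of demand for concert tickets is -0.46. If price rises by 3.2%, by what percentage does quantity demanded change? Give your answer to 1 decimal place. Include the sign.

%ΔQ ≈ ε × %ΔP = (-0.46)(3.2%) = -1.47%.

-1.5%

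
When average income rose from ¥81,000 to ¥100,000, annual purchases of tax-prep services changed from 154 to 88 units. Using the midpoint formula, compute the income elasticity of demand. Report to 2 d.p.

ΔQ = -66, ΔI = 19000. Midpoints: Ī = 90,500, Q̄ = 121.0.
ε_I = (ΔQ/ΔI)(Ī/Q̄) = (-66/19000)(90500/121.0).

-2.60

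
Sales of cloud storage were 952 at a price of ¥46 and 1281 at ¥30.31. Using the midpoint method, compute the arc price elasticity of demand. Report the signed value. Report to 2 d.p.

ΔQ = 1281 − 952 = 329; ΔP = 30.31 − 46 = -15.69.
Midpoints: P̄ = 38.16, Q̄ = 1116.5.
ε = (ΔQ/ΔP)(P̄/Q̄) = (329/-15.69)(38.16/1116.5).

-0.72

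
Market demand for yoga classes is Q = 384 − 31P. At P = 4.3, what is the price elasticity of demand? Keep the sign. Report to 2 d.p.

At P = 4.3, Q = 250.700.
dQ/dP = −31.
ε = (dQ/dP)(P/Q) = (-31)(4.3/250.700).
|ε| < 1, so demand is inelastic at this price.

-0.53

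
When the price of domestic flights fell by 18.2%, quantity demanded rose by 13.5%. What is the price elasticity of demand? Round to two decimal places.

-0.74

ε = %ΔQ / %ΔP = (13.5)/(-18.2) = -0.742.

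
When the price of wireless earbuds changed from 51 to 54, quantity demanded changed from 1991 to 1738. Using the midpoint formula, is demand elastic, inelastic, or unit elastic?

Arc ε ≈ -2.375.
|ε| = 2.37 > 1.

elastic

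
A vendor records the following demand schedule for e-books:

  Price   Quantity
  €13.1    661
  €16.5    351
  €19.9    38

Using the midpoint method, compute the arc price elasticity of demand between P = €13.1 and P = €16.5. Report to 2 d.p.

-2.67

At P = 13.1, Q = 661; at P = 16.5, Q = 351.
ΔQ = -310, ΔP = 3.4. Midpoints: P̄ = 14.80, Q̄ = 506.0.
ε = (ΔQ/ΔP)(P̄/Q̄) = (-310/3.4)(14.80/506.0).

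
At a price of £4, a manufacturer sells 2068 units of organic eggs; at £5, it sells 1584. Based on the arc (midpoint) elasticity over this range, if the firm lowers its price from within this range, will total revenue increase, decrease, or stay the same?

Arc ε = (-484/1)(4.50/1826.0) ≈ -1.193.
|ε| = 1.19 > 1, so demand is elastic. A price cut therefore raises total revenue.

increase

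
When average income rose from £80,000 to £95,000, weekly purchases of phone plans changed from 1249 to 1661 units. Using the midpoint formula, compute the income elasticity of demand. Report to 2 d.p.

ΔQ = 412, ΔI = 15000. Midpoints: Ī = 87,500, Q̄ = 1455.0.
ε_I = (ΔQ/ΔI)(Ī/Q̄) = (412/15000)(87500/1455.0).
ε_I > 0, so the good is normal.

1.65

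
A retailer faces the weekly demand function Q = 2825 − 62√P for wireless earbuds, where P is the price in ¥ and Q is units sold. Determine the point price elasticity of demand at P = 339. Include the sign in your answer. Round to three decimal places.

At P = 339, Q = 1683.459.
dQ/dP = −62/(2√P) = -1.684.
ε = (dQ/dP)(P/Q) = (-1.684)(339/1683.459).

-0.339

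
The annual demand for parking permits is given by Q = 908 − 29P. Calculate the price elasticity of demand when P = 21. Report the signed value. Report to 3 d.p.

-2.037

At P = 21, Q = 299.
dQ/dP = −29.
ε = (dQ/dP)(P/Q) = (-29)(21/299).
|ε| > 1, so demand is elastic at this price.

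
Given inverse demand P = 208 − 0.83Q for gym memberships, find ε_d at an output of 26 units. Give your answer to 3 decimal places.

At Q = 26, P = 208 − 0.83(26) = 186.42.
dP/dQ = −0.83, so dQ/dP = 1/(−0.83) = -1.205.
ε = (dQ/dP)(P/Q) = (-1.205)(186.42/26).

-8.639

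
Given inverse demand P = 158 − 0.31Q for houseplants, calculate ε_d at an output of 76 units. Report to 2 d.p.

At Q = 76, P = 158 − 0.31(76) = 134.44.
dP/dQ = −0.31, so dQ/dP = 1/(−0.31) = -3.226.
ε = (dQ/dP)(P/Q) = (-3.226)(134.44/76).

-5.71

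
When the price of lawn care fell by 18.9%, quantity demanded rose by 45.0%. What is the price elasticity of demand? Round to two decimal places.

-2.38

ε = %ΔQ / %ΔP = (45.0)/(-18.9) = -2.381.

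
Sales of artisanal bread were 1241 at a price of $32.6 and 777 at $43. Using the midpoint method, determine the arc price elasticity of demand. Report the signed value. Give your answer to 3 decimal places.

ΔQ = 777 − 1241 = -464; ΔP = 43 − 32.6 = 10.4.
Midpoints: P̄ = 37.80, Q̄ = 1009.0.
ε = (ΔQ/ΔP)(P̄/Q̄) = (-464/10.4)(37.80/1009.0).

-1.671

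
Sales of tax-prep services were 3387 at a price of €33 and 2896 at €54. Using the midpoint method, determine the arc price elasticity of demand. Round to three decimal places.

ΔQ = 2896 − 3387 = -491; ΔP = 54 − 33 = 21.
Midpoints: P̄ = 43.50, Q̄ = 3141.5.
ε = (ΔQ/ΔP)(P̄/Q̄) = (-491/21)(43.50/3141.5).

-0.324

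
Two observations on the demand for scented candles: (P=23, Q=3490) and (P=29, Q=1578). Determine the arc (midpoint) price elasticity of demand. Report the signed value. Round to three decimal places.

ΔQ = 1578 − 3490 = -1912; ΔP = 29 − 23 = 6.
Midpoints: P̄ = 26.00, Q̄ = 2534.0.
ε = (ΔQ/ΔP)(P̄/Q̄) = (-1912/6)(26.00/2534.0).

-3.270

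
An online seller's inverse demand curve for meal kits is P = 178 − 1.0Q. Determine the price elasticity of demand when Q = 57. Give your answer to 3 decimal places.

-2.123

At Q = 57, P = 178 − 1.0(57) = 121.00.
dP/dQ = −1.0, so dQ/dP = 1/(−1.0) = -1.000.
ε = (dQ/dP)(P/Q) = (-1.000)(121.00/57).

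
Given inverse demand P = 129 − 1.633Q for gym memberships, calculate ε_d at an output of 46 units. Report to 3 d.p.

At Q = 46, P = 129 − 1.633(46) = 53.88.
dP/dQ = −1.633, so dQ/dP = 1/(−1.633) = -0.612.
ε = (dQ/dP)(P/Q) = (-0.612)(53.88/46).

-0.717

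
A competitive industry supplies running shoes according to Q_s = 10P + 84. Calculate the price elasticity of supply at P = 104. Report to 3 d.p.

0.925

At P = 104, Q_s = 1124.
dQ_s/dP = 10.
ε_s = (dQ_s/dP)(P/Q_s) = (10)(104/1124).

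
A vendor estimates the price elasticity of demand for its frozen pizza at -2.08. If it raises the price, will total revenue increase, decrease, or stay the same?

|ε| = 2.08 > 1, so demand is elastic. A price rise therefore reduces total revenue.

decrease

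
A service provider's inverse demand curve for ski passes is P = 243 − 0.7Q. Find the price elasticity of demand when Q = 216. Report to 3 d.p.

At Q = 216, P = 243 − 0.7(216) = 91.80.
dP/dQ = −0.7, so dQ/dP = 1/(−0.7) = -1.429.
ε = (dQ/dP)(P/Q) = (-1.429)(91.80/216).

-0.607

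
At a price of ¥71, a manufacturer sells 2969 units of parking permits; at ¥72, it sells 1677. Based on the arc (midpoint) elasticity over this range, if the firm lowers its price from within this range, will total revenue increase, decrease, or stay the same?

Arc ε = (-1292/1)(71.50/2323.0) ≈ -39.767.
|ε| = 39.77 > 1, so demand is elastic. A price cut therefore raises total revenue.

increase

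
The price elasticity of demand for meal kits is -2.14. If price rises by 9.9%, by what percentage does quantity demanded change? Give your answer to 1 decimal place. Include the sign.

-21.2%

%ΔQ ≈ ε × %ΔP = (-2.14)(9.9%) = -21.19%.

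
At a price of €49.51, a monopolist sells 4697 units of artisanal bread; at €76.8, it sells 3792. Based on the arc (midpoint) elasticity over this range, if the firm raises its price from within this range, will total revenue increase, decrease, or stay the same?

Arc ε = (-905/27.29)(63.16/4244.5) ≈ -0.493.
|ε| = 0.49 < 1, so demand is inelastic. A price rise therefore raises total revenue.

increase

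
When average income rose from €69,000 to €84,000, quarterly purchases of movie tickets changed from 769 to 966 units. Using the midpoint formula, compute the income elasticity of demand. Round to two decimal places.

ΔQ = 197, ΔI = 15000. Midpoints: Ī = 76,500, Q̄ = 867.5.
ε_I = (ΔQ/ΔI)(Ī/Q̄) = (197/15000)(76500/867.5).

1.16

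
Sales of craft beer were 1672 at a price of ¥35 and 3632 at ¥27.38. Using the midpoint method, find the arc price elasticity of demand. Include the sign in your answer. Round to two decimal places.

-3.03

ΔQ = 3632 − 1672 = 1960; ΔP = 27.38 − 35 = -7.62.
Midpoints: P̄ = 31.19, Q̄ = 2652.0.
ε = (ΔQ/ΔP)(P̄/Q̄) = (1960/-7.62)(31.19/2652.0).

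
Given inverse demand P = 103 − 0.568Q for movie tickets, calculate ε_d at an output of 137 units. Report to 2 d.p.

At Q = 137, P = 103 − 0.568(137) = 25.18.
dP/dQ = −0.568, so dQ/dP = 1/(−0.568) = -1.761.
ε = (dQ/dP)(P/Q) = (-1.761)(25.18/137).

-0.32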